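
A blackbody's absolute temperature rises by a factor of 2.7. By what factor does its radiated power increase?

factor ≈ 53.1

P ∝ T⁴, so the power scales as (2.7)⁴ = 53.1.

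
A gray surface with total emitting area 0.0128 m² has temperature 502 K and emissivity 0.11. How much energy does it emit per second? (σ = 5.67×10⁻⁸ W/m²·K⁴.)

P ≈ 5.07 W

Stefan–Boltzmann: P = εσAT⁴ = 0.11 × 5.67×10⁻⁸ × 0.0128 × (502)⁴ = 0.11 × 5.67×10⁻⁸ × 0.0128 × 6.35×10^10.
P = 5.07 W.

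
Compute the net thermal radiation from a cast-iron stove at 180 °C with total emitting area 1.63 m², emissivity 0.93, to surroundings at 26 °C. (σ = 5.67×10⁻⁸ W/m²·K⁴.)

Convert: 180 °C = 453 K; 26 °C = 299 K.
Q = εσA(T⁴ − T_s⁴). T⁴ − T_s⁴ = (453)⁴ − (299)⁴ = 4.21×10^10 − 7.99×10^9 = 3.41×10^10 K⁴.
Q = 0.93 × 5.67×10⁻⁸ × 1.63 × 3.41×10^10 = 2930 W.

Q ≈ 2930 W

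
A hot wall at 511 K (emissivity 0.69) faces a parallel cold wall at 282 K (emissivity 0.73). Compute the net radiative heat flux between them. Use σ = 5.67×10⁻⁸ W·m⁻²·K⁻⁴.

For two large parallel gray plates, q = σ(T₁⁴ − T₂⁴) / (1/ε₁ + 1/ε₂ − 1).
1/ε₁ + 1/ε₂ − 1 = 1/0.69 + 1/0.73 − 1 = 1.819.
T₁⁴ − T₂⁴ = 6.82×10^10 − 6.32×10^9 = 6.19×10^10 K⁴.
q = 5.67×10⁻⁸ × 6.19×10^10 / 1.819 = 1930 W/m².

q ≈ 1930 W/m²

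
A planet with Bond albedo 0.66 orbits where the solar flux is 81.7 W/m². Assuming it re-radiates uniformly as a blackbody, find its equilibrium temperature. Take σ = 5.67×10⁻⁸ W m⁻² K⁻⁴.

T ≈ 105 K

Power absorbed = (1−a)S·πR²; power emitted = 4πR²σT⁴. Equating and cancelling πR²:
T = ((1−a)S / 4σ)^(1/4) = (27.8 / (4 × 5.67×10⁻⁸))^(1/4) = (1.22×10^8)^(1/4).
T = 105 K.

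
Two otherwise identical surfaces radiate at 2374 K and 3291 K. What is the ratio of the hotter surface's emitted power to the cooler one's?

P ∝ T⁴, so the ratio is (3291/2374)⁴ = (1.386)⁴ = 3.69.

ratio ≈ 3.69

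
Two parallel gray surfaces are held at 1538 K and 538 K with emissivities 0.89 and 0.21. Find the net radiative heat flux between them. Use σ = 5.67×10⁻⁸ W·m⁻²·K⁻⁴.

For two large parallel gray plates, q = σ(T₁⁴ − T₂⁴) / (1/ε₁ + 1/ε₂ − 1).
1/ε₁ + 1/ε₂ − 1 = 1/0.89 + 1/0.21 − 1 = 4.886.
T₁⁴ − T₂⁴ = 5.60×10^12 − 8.38×10^10 = 5.51×10^12 K⁴.
q = 5.67×10⁻⁸ × 5.51×10^12 / 4.886 = 64000 W/m².

q ≈ 64000 W/m²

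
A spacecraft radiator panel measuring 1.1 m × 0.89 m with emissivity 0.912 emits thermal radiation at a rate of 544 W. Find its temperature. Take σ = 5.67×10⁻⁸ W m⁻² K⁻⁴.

T ≈ 322 K

A = 1.1 × 0.89 = 0.979 m².
From P = εσAT⁴, T = (P / εσA)^(1/4) = (544 / (0.912 × 5.67×10⁻⁸ × 0.979))^(1/4).
T = (1.07×10^10)^(1/4) = 322 K.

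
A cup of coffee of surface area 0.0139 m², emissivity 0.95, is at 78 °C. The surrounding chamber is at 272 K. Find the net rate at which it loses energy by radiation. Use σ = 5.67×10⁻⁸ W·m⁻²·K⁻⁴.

Q ≈ 7.27 W

Convert: 78 °C = 351 K.
Q = εσA(T⁴ − T_s⁴). T⁴ − T_s⁴ = (351)⁴ − (272)⁴ = 1.52×10^10 − 5.47×10^9 = 9.70×10^9 K⁴.
Q = 0.95 × 5.67×10⁻⁸ × 0.0139 × 9.70×10^9 = 7.27 W.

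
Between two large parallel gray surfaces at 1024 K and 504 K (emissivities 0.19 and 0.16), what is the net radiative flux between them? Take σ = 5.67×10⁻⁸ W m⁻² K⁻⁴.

q ≈ 5580 W/m²

For two large parallel gray plates, q = σ(T₁⁴ − T₂⁴) / (1/ε₁ + 1/ε₂ − 1).
1/ε₁ + 1/ε₂ − 1 = 1/0.19 + 1/0.16 − 1 = 10.51.
T₁⁴ − T₂⁴ = 1.10×10^12 − 6.45×10^10 = 1.03×10^12 K⁴.
q = 5.67×10⁻⁸ × 1.03×10^12 / 10.51 = 5580 W/m².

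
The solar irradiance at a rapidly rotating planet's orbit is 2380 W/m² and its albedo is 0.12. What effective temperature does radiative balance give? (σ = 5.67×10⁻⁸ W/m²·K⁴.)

Power absorbed = (1−a)S·πR²; power emitted = 4πR²σT⁴. Equating and cancelling πR²:
T = ((1−a)S / 4σ)^(1/4) = (2090 / (4 × 5.67×10⁻⁸))^(1/4) = (9.23×10^9)^(1/4).
T = 310 K.

T ≈ 310 K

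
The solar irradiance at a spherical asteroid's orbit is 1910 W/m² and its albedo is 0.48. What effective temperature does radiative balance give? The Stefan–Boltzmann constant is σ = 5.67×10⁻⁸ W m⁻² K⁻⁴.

T ≈ 257 K

Power absorbed = (1−a)S·πR²; power emitted = 4πR²σT⁴. Equating and cancelling πR²:
T = ((1−a)S / 4σ)^(1/4) = (993 / (4 × 5.67×10⁻⁸))^(1/4) = (4.38×10^9)^(1/4).
T = 257 K.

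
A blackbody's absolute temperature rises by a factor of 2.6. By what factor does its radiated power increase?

P ∝ T⁴, so the power scales as (2.6)⁴ = 45.7.

factor ≈ 45.7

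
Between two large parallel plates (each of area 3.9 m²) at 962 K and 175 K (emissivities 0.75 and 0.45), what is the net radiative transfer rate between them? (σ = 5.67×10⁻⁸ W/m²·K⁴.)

Q ≈ 74000 W

For two large parallel gray plates, q = σ(T₁⁴ − T₂⁴) / (1/ε₁ + 1/ε₂ − 1).
1/ε₁ + 1/ε₂ − 1 = 1/0.75 + 1/0.45 − 1 = 2.556.
T₁⁴ − T₂⁴ = 8.56×10^11 − 9.38×10^8 = 8.56×10^11 K⁴.
q = 5.67×10⁻⁸ × 8.56×10^11 / 2.556 = 19000 W/m².
Q = q·A = 19000 × 3.9 = 74000 W.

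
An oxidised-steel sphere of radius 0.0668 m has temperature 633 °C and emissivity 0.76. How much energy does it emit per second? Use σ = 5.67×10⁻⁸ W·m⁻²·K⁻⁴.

P ≈ 1630 W

A = 4πr² = 4π × (0.0668)² = 0.0561 m².
633 °C = 906 K.
Stefan–Boltzmann: P = εσAT⁴ = 0.76 × 5.67×10⁻⁸ × 0.0561 × (906)⁴ = 0.76 × 5.67×10⁻⁸ × 0.0561 × 6.74×10^11.
P = 1630 W.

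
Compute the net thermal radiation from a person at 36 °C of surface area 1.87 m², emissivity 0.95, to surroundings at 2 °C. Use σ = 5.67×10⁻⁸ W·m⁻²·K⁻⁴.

Q ≈ 342 W

Convert: 36 °C = 309 K; 2 °C = 275 K.
Q = εσA(T⁴ − T_s⁴). T⁴ − T_s⁴ = (309)⁴ − (275)⁴ = 9.12×10^9 − 5.72×10^9 = 3.40×10^9 K⁴.
Q = 0.95 × 5.67×10⁻⁸ × 1.87 × 3.40×10^9 = 342 W.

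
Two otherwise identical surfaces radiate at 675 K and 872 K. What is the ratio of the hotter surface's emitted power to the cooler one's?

ratio ≈ 2.79

P ∝ T⁴, so the ratio is (872/675)⁴ = (1.292)⁴ = 2.79.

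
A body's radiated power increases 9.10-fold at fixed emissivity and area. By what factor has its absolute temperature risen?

P ∝ T⁴ ⇒ T ∝ P^(1/4), so T scales by (9.10)^(1/4) = 1.74.

factor ≈ 1.74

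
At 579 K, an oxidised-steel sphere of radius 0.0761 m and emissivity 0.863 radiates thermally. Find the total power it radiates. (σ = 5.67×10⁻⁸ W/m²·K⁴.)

A = 4πr² = 4π × (0.0761)² = 0.0728 m².
P = εσAT⁴ = 0.863 × 5.67×10⁻⁸ × 0.0728 × (579)⁴ = 0.863 × 5.67×10⁻⁸ × 0.0728 × 1.12×10^11.
P = 400 W.

P ≈ 400 W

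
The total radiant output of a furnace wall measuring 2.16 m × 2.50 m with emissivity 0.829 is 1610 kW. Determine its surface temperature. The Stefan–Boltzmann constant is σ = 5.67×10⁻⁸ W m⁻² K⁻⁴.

A = 2.16 × 2.50 = 5.40 m².
From P = εσAT⁴, T = (P / εσA)^(1/4) = (1.61×10^6 / (0.829 × 5.67×10⁻⁸ × 5.40))^(1/4).
T = (6.34×10^12)^(1/4) = 1590 K.

T ≈ 1590 K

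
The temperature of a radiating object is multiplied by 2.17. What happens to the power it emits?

P ∝ T⁴, so the power scales as (2.17)⁴ = 22.2.

factor ≈ 22.2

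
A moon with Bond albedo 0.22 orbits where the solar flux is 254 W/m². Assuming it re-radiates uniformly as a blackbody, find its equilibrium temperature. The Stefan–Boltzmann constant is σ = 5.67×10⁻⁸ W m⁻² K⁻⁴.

T ≈ 172 K

Power absorbed = (1−a)S·πR²; power emitted = 4πR²σT⁴. Equating and cancelling πR²:
T = ((1−a)S / 4σ)^(1/4) = (198 / (4 × 5.67×10⁻⁸))^(1/4) = (8.74×10^8)^(1/4).
T = 172 K.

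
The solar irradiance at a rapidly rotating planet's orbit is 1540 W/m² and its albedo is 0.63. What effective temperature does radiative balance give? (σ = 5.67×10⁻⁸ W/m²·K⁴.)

T ≈ 224 K

Power absorbed = (1−a)S·πR²; power emitted = 4πR²σT⁴. Equating and cancelling πR²:
T = ((1−a)S / 4σ)^(1/4) = (570 / (4 × 5.67×10⁻⁸))^(1/4) = (2.51×10^9)^(1/4).
T = 224 K.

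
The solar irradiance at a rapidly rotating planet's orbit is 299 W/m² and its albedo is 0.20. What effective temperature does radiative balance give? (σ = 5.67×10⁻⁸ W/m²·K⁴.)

Power absorbed = (1−a)S·πR²; power emitted = 4πR²σT⁴. Equating and cancelling πR²:
T = ((1−a)S / 4σ)^(1/4) = (239 / (4 × 5.67×10⁻⁸))^(1/4) = (1.05×10^9)^(1/4).
T = 180 K.

T ≈ 180 K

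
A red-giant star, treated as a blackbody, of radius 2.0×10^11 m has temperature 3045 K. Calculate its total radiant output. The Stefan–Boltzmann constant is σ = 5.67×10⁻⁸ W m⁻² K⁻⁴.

P ≈ 2.45×10^30 W

A = 4πr² = 4π × (2.0×10^11)² = 5.03×10^23 m².
P = σAT⁴ = 5.67×10⁻⁸ × 5.03×10^23 × (3045)⁴ = 5.67×10⁻⁸ × 5.03×10^23 × 8.60×10^13.
P = 2.45×10^30 W.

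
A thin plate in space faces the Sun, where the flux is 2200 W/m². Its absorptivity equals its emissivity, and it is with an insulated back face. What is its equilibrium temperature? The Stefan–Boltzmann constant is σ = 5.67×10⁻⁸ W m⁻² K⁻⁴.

T ≈ 444 K

Absorbed flux αS = emitted flux εσT⁴ (one radiating face); with α = ε, T = (S/σ)^(1/4).
T = (2200 / 5.67×10⁻⁸)^(1/4) = (3.88×10^10)^(1/4).
T = 444 K.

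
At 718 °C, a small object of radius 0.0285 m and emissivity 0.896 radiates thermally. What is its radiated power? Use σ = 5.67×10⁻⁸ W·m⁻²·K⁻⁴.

P ≈ 500 W

A = 4πr² = 4π × (0.0285)² = 0.0102 m².
718 °C = 991 K.
Stefan–Boltzmann: P = εσAT⁴ = 0.896 × 5.67×10⁻⁸ × 0.0102 × (991)⁴ = 0.896 × 5.67×10⁻⁸ × 0.0102 × 9.64×10^11.
P = 500 W.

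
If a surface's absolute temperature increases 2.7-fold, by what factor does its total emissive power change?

P ∝ T⁴, so the power scales as (2.7)⁴ = 53.1.

factor ≈ 53.1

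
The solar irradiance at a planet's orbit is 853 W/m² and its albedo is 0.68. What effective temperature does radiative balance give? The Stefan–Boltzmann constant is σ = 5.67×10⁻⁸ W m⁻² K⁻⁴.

T ≈ 186 K

Power absorbed = (1−a)S·πR²; power emitted = 4πR²σT⁴. Equating and cancelling πR²:
T = ((1−a)S / 4σ)^(1/4) = (273 / (4 × 5.67×10⁻⁸))^(1/4) = (1.20×10^9)^(1/4).
T = 186 K.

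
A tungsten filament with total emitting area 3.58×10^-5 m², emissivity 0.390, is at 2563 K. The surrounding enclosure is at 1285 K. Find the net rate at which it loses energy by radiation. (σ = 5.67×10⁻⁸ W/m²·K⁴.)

Q = εσA(T⁴ − T_s⁴). T⁴ − T_s⁴ = (2563)⁴ − (1285)⁴ = 4.32×10^13 − 2.73×10^12 = 4.04×10^13 K⁴.
Q = 0.390 × 5.67×10⁻⁸ × 3.58×10^-5 × 4.04×10^13 = 32.0 W.

Q ≈ 32.0 W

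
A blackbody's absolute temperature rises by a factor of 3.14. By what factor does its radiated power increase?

P ∝ T⁴, so the power scales as (3.14)⁴ = 97.2.

factor ≈ 97.2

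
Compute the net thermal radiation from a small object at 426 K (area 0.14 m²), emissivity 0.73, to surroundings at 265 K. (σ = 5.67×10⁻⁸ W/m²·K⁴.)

Q = εσA(T⁴ − T_s⁴). T⁴ − T_s⁴ = (426)⁴ − (265)⁴ = 3.29×10^10 − 4.93×10^9 = 2.80×10^10 K⁴.
Q = 0.73 × 5.67×10⁻⁸ × 0.140 × 2.80×10^10 = 162 W.

Q ≈ 162 W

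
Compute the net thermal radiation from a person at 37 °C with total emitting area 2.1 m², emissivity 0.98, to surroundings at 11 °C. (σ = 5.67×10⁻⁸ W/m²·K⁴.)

Convert: 37 °C = 310 K; 11 °C = 284 K.
Q = εσA(T⁴ − T_s⁴). T⁴ − T_s⁴ = (310)⁴ − (284)⁴ = 9.24×10^9 − 6.51×10^9 = 2.73×10^9 K⁴.
Q = 0.98 × 5.67×10⁻⁸ × 2.10 × 2.73×10^9 = 319 W.

Q ≈ 319 W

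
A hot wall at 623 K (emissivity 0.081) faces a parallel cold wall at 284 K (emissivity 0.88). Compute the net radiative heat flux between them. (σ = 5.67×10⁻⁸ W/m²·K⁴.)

q ≈ 655 W/m²

For two large parallel gray plates, q = σ(T₁⁴ − T₂⁴) / (1/ε₁ + 1/ε₂ − 1).
1/ε₁ + 1/ε₂ − 1 = 1/0.081 + 1/0.88 − 1 = 12.48.
T₁⁴ − T₂⁴ = 1.51×10^11 − 6.51×10^9 = 1.44×10^11 K⁴.
q = 5.67×10⁻⁸ × 1.44×10^11 / 12.48 = 655 W/m².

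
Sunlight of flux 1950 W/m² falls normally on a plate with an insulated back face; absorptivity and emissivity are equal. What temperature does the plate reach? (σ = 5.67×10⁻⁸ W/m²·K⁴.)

T ≈ 431 K

Absorbed flux αS = emitted flux εσT⁴ (one radiating face); with α = ε, T = (S/σ)^(1/4).
T = (1950 / 5.67×10⁻⁸)^(1/4) = (3.44×10^10)^(1/4).
T = 431 K.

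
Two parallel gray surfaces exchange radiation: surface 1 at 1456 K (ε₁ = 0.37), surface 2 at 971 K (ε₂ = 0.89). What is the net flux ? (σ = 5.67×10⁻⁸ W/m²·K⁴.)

For two large parallel gray plates, q = σ(T₁⁴ − T₂⁴) / (1/ε₁ + 1/ε₂ − 1).
1/ε₁ + 1/ε₂ − 1 = 1/0.37 + 1/0.89 − 1 = 2.826.
T₁⁴ − T₂⁴ = 4.49×10^12 − 8.89×10^11 = 3.61×10^12 K⁴.
q = 5.67×10⁻⁸ × 3.61×10^12 / 2.826 = 72300 W/m².

q ≈ 72300 W/m²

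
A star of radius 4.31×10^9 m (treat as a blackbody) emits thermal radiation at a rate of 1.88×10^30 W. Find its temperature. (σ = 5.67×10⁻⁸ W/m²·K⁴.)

T ≈ 19400 K

A = 4πr² = 4π × (4.31×10^9)² = 2.33×10^20 m².
From P = σAT⁴, T = (P / σA)^(1/4) = (1.88×10^30 / (5.67×10⁻⁸ × 2.33×10^20))^(1/4).
T = (1.42×10^17)^(1/4) = 19400 K.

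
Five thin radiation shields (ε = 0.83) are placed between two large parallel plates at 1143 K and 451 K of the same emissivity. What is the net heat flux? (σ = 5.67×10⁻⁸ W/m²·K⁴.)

q ≈ 11200 W/m²

Each of the 6 gaps contributes resistance (2/ε − 1) = 2/0.83 − 1 = 1.410; total = 8.458.
q = σ(T₁⁴ − T₂⁴) / 8.458 = 5.67×10⁻⁸ × 1.67×10^12 / 8.458 = 11200 W/m².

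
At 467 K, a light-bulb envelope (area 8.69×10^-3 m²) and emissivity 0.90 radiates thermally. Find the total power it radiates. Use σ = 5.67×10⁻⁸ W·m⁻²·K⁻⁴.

P ≈ 21.1 W

P = εσAT⁴ = 0.90 × 5.67×10⁻⁸ × 8.69×10^-3 × (467)⁴ = 0.90 × 5.67×10⁻⁸ × 8.69×10^-3 × 4.76×10^10.
P = 21.1 W.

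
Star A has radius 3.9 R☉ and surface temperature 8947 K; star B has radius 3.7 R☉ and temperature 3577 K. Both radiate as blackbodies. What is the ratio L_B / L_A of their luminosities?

L_B/L_A ≈ 0.0230

L = 4πR²σT⁴ ∝ R²T⁴, so L_B/L_A = (3.7/3.9)² × (3577/8947)⁴ = 0.900 × 0.0255 = 0.0230.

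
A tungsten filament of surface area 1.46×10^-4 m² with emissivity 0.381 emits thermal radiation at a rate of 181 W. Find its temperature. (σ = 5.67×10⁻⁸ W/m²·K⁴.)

From P = εσAT⁴, T = (P / εσA)^(1/4) = (181 / (0.381 × 5.67×10⁻⁸ × 1.46×10^-4))^(1/4).
T = (5.74×10^13)^(1/4) = 2750 K.

T ≈ 2750 K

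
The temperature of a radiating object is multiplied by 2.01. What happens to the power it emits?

P ∝ T⁴, so the power scales as (2.01)⁴ = 16.3.

factor ≈ 16.3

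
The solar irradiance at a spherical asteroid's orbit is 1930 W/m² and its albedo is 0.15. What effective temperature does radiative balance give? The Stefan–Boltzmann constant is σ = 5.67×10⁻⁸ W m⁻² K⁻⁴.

T ≈ 292 K

Power absorbed = (1−a)S·πR²; power emitted = 4πR²σT⁴. Equating and cancelling πR²:
T = ((1−a)S / 4σ)^(1/4) = (1640 / (4 × 5.67×10⁻⁸))^(1/4) = (7.23×10^9)^(1/4).
T = 292 K.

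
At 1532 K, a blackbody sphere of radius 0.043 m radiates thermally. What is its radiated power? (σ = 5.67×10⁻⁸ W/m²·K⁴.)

A = 4πr² = 4π × (0.043)² = 0.0232 m².
P = σAT⁴ = 5.67×10⁻⁸ × 0.0232 × (1532)⁴ = 5.67×10⁻⁸ × 0.0232 × 5.51×10^12.
P = 7260 W.

P ≈ 7260 W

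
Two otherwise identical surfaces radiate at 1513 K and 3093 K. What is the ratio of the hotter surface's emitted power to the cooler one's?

P ∝ T⁴, so the ratio is (3093/1513)⁴ = (2.044)⁴ = 17.5.

ratio ≈ 17.5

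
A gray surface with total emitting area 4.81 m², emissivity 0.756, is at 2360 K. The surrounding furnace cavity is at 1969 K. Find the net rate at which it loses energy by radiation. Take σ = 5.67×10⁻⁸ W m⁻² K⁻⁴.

Q = εσA(T⁴ − T_s⁴). T⁴ − T_s⁴ = (2360)⁴ − (1969)⁴ = 3.10×10^13 − 1.50×10^13 = 1.60×10^13 K⁴.
Q = 0.756 × 5.67×10⁻⁸ × 4.81 × 1.60×10^13 = 3.30×10^6 W.

Q ≈ 3.30×10^6 W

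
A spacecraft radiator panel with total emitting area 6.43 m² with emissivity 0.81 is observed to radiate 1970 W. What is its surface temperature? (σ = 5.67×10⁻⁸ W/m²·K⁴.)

From P = εσAT⁴, T = (P / εσA)^(1/4) = (1970 / (0.81 × 5.67×10⁻⁸ × 6.43))^(1/4).
T = (6.67×10^9)^(1/4) = 286 K.

T ≈ 286 K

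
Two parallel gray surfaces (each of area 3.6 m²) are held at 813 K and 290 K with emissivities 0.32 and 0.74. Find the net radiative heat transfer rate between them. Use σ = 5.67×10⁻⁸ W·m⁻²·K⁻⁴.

Q ≈ 25200 W

For two large parallel gray plates, q = σ(T₁⁴ − T₂⁴) / (1/ε₁ + 1/ε₂ − 1).
1/ε₁ + 1/ε₂ − 1 = 1/0.32 + 1/0.74 − 1 = 3.476.
T₁⁴ − T₂⁴ = 4.37×10^11 − 7.07×10^9 = 4.30×10^11 K⁴.
q = 5.67×10⁻⁸ × 4.30×10^11 / 3.476 = 7010 W/m².
Q = q·A = 7010 × 3.6 = 25200 W.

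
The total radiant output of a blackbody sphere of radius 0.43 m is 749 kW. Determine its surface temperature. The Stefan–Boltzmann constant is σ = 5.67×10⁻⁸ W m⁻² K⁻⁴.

T ≈ 1540 K

A = 4πr² = 4π × (0.43)² = 2.32 m².
From P = σAT⁴, T = (P / σA)^(1/4) = (7.49×10^5 / (5.67×10⁻⁸ × 2.32))^(1/4).
T = (5.69×10^12)^(1/4) = 1540 K.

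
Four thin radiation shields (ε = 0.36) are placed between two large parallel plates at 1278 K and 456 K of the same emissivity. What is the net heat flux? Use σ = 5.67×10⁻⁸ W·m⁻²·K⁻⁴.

q ≈ 6530 W/m²

Each of the 5 gaps contributes resistance (2/ε − 1) = 2/0.36 − 1 = 4.556; total = 22.78.
q = σ(T₁⁴ − T₂⁴) / 22.78 = 5.67×10⁻⁸ × 2.62×10^12 / 22.78 = 6530 W/m².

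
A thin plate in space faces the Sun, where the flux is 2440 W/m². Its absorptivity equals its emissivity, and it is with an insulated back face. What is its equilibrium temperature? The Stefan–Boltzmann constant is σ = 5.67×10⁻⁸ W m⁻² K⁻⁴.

T ≈ 455 K

Absorbed flux αS = emitted flux εσT⁴ (one radiating face); with α = ε, T = (S/σ)^(1/4).
T = (2440 / 5.67×10⁻⁸)^(1/4) = (4.30×10^10)^(1/4).
T = 455 K.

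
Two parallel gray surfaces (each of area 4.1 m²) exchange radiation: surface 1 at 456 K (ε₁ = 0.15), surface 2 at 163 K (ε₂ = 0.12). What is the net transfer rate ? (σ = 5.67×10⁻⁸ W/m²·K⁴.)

Q ≈ 706 W

For two large parallel gray plates, q = σ(T₁⁴ − T₂⁴) / (1/ε₁ + 1/ε₂ − 1).
1/ε₁ + 1/ε₂ − 1 = 1/0.15 + 1/0.12 − 1 = 14.00.
T₁⁴ − T₂⁴ = 4.32×10^10 − 7.06×10^8 = 4.25×10^10 K⁴.
q = 5.67×10⁻⁸ × 4.25×10^10 / 14.00 = 172 W/m².
Q = q·A = 172 × 4.1 = 706 W.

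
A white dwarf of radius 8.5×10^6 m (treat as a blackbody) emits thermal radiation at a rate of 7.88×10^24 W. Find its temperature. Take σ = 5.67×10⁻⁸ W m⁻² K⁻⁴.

T ≈ 19800 K

A = 4πr² = 4π × (8.5×10^6)² = 9.08×10^14 m².
From P = σAT⁴, T = (P / σA)^(1/4) = (7.88×10^24 / (5.67×10⁻⁸ × 9.08×10^14))^(1/4).
T = (1.53×10^17)^(1/4) = 19800 K.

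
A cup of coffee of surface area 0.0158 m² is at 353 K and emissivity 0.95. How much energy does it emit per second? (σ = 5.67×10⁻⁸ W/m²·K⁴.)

P ≈ 13.2 W

P = εσAT⁴ = 0.95 × 5.67×10⁻⁸ × 0.0158 × (353)⁴ = 0.95 × 5.67×10⁻⁸ × 0.0158 × 1.55×10^10.
P = 13.2 W.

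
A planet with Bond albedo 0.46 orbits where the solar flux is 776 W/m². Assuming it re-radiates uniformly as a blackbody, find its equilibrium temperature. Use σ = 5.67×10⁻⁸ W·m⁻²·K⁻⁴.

T ≈ 207 K

Power absorbed = (1−a)S·πR²; power emitted = 4πR²σT⁴. Equating and cancelling πR²:
T = ((1−a)S / 4σ)^(1/4) = (419 / (4 × 5.67×10⁻⁸))^(1/4) = (1.85×10^9)^(1/4).
T = 207 K.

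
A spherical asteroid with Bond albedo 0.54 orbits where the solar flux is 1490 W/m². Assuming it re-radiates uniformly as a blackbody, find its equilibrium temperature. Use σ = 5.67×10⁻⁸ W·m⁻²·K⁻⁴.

T ≈ 234 K

Power absorbed = (1−a)S·πR²; power emitted = 4πR²σT⁴. Equating and cancelling πR²:
T = ((1−a)S / 4σ)^(1/4) = (685 / (4 × 5.67×10⁻⁸))^(1/4) = (3.02×10^9)^(1/4).
T = 234 K.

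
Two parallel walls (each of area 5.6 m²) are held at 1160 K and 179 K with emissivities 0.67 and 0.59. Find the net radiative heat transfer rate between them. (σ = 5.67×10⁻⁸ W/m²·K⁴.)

Q ≈ 2.63×10^5 W

For two large parallel gray plates, q = σ(T₁⁴ − T₂⁴) / (1/ε₁ + 1/ε₂ − 1).
1/ε₁ + 1/ε₂ − 1 = 1/0.67 + 1/0.59 − 1 = 2.187.
T₁⁴ − T₂⁴ = 1.81×10^12 − 1.03×10^9 = 1.81×10^12 K⁴.
q = 5.67×10⁻⁸ × 1.81×10^12 / 2.187 = 46900 W/m².
Q = q·A = 46900 × 5.6 = 2.63×10^5 W.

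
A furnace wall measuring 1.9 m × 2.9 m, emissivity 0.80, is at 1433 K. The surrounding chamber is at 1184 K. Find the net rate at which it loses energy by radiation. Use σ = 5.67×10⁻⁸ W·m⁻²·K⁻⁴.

Q ≈ 5.63×10^5 W

A = 1.9 × 2.9 = 5.51 m².
Q = εσA(T⁴ − T_s⁴). T⁴ − T_s⁴ = (1433)⁴ − (1184)⁴ = 4.22×10^12 − 1.97×10^12 = 2.25×10^12 K⁴.
Q = 0.80 × 5.67×10⁻⁸ × 5.51 × 2.25×10^12 = 5.63×10^5 W.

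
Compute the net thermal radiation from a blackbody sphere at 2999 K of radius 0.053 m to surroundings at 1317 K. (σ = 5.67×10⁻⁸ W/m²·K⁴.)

A = 4πr² = 4π × (0.053)² = 0.0353 m².
Q = σA(T⁴ − T_s⁴). T⁴ − T_s⁴ = (2999)⁴ − (1317)⁴ = 8.09×10^13 − 3.01×10^12 = 7.79×10^13 K⁴.
Q = 5.67×10⁻⁸ × 0.0353 × 7.79×10^13 = 1.56×10^5 W.

Q ≈ 1.56×10^5 W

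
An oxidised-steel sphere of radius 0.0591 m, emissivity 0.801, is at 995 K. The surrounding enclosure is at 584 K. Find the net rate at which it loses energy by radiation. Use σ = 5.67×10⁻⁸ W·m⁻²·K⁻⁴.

A = 4πr² = 4π × (0.0591)² = 0.0439 m².
Q = εσA(T⁴ − T_s⁴). T⁴ − T_s⁴ = (995)⁴ − (584)⁴ = 9.80×10^11 − 1.16×10^11 = 8.64×10^11 K⁴.
Q = 0.801 × 5.67×10⁻⁸ × 0.0439 × 8.64×10^11 = 1720 W.

Q ≈ 1720 W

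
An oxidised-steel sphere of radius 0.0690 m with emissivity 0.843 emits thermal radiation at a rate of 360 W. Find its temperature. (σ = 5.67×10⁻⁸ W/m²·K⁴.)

A = 4πr² = 4π × (0.0690)² = 0.0598 m².
From P = εσAT⁴, T = (P / εσA)^(1/4) = (360 / (0.843 × 5.67×10⁻⁸ × 0.0598))^(1/4).
T = (1.26×10^11)^(1/4) = 596 K.

T ≈ 596 K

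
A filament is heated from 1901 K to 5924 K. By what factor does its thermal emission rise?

P ∝ T⁴, so the ratio is (5924/1901)⁴ = (3.116)⁴ = 94.3.

ratio ≈ 94.3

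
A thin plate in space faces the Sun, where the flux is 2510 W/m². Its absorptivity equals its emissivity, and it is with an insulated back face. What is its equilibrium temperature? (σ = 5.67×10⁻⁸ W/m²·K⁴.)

Absorbed flux αS = emitted flux εσT⁴ (one radiating face); with α = ε, T = (S/σ)^(1/4).
T = (2510 / 5.67×10⁻⁸)^(1/4) = (4.43×10^10)^(1/4).
T = 459 K.

T ≈ 459 K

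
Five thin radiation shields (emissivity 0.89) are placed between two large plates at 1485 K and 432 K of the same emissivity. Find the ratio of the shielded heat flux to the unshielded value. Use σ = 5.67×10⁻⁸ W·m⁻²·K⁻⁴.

With N identical shields there are N+1 = 6 gaps in series, each with the same radiative resistance, so the flux falls to 1/(N+1) of its unshielded value.

ratio ≈ 0.167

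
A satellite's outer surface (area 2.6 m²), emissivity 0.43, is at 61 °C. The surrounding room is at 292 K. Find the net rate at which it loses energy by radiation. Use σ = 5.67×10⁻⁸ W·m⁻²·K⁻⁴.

Q ≈ 328 W

Convert: 61 °C = 334 K.
Q = εσA(T⁴ − T_s⁴). T⁴ − T_s⁴ = (334)⁴ − (292)⁴ = 1.24×10^10 − 7.27×10^9 = 5.17×10^9 K⁴.
Q = 0.43 × 5.67×10⁻⁸ × 2.60 × 5.17×10^9 = 328 W.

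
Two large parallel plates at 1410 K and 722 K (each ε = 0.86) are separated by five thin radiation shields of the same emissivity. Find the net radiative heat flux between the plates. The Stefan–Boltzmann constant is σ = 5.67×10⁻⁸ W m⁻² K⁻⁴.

q ≈ 26200 W/m²

Each of the 6 gaps contributes resistance (2/ε − 1) = 2/0.86 − 1 = 1.326; total = 7.953.
q = σ(T₁⁴ − T₂⁴) / 7.953 = 5.67×10⁻⁸ × 3.68×10^12 / 7.953 = 26200 W/m².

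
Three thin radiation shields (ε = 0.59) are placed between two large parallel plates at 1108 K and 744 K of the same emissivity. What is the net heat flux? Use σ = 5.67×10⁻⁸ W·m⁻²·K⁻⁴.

q ≈ 7120 W/m²

Each of the 4 gaps contributes resistance (2/ε − 1) = 2/0.59 − 1 = 2.390; total = 9.559.
q = σ(T₁⁴ − T₂⁴) / 9.559 = 5.67×10⁻⁸ × 1.20×10^12 / 9.559 = 7120 W/m².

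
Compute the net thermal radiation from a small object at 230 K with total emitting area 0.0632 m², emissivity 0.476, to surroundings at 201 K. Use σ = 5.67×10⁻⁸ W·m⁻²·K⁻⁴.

Q ≈ 1.99 W

Q = εσA(T⁴ − T_s⁴). T⁴ − T_s⁴ = (230)⁴ − (201)⁴ = 2.80×10^9 − 1.63×10^9 = 1.17×10^9 K⁴.
Q = 0.476 × 5.67×10⁻⁸ × 0.0632 × 1.17×10^9 = 1.99 W.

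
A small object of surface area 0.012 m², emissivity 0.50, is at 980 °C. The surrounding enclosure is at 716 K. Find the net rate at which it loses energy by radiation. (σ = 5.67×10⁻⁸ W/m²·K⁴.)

Convert: 980 °C = 1253 K.
Q = εσA(T⁴ − T_s⁴). T⁴ − T_s⁴ = (1253)⁴ − (716)⁴ = 2.46×10^12 − 2.63×10^11 = 2.20×10^12 K⁴.
Q = 0.50 × 5.67×10⁻⁸ × 0.0120 × 2.20×10^12 = 749 W.

Q ≈ 749 W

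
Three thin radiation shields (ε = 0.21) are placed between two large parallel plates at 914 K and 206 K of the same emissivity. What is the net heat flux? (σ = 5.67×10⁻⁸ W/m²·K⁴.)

q ≈ 1160 W/m²

Each of the 4 gaps contributes resistance (2/ε − 1) = 2/0.21 − 1 = 8.524; total = 34.10.
q = σ(T₁⁴ − T₂⁴) / 34.10 = 5.67×10⁻⁸ × 6.96×10^11 / 34.10 = 1160 W/m².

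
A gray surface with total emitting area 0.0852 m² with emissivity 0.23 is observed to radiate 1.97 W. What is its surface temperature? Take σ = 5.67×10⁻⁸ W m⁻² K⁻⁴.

From P = εσAT⁴, T = (P / εσA)^(1/4) = (1.97 / (0.23 × 5.67×10⁻⁸ × 0.0852))^(1/4).
T = (1.77×10^9)^(1/4) = 205 K.

T ≈ 205 K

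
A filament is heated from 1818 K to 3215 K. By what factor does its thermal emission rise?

P ∝ T⁴, so the ratio is (3215/1818)⁴ = (1.768)⁴ = 9.78.

ratio ≈ 9.78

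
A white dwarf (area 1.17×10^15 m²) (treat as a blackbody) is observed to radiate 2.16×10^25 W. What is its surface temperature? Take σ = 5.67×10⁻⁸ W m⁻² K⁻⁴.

From P = σAT⁴, T = (P / σA)^(1/4) = (2.16×10^25 / (5.67×10⁻⁸ × 1.17×10^15))^(1/4).
T = (3.26×10^17)^(1/4) = 23900 K.

T ≈ 23900 K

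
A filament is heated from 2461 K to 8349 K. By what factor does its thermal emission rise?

ratio ≈ 132

P ∝ T⁴, so the ratio is (8349/2461)⁴ = (3.393)⁴ = 132.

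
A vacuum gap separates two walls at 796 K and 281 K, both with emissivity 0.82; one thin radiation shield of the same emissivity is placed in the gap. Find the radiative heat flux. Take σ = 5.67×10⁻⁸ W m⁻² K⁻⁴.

Each of the 2 gaps contributes resistance (2/ε − 1) = 2/0.82 − 1 = 1.439; total = 2.878.
q = σ(T₁⁴ − T₂⁴) / 2.878 = 5.67×10⁻⁸ × 3.95×10^11 / 2.878 = 7790 W/m².

q ≈ 7790 W/m²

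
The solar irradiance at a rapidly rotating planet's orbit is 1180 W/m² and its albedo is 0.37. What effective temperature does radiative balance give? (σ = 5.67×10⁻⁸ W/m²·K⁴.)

T ≈ 239 K

Power absorbed = (1−a)S·πR²; power emitted = 4πR²σT⁴. Equating and cancelling πR²:
T = ((1−a)S / 4σ)^(1/4) = (743 / (4 × 5.67×10⁻⁸))^(1/4) = (3.28×10^9)^(1/4).
T = 239 K.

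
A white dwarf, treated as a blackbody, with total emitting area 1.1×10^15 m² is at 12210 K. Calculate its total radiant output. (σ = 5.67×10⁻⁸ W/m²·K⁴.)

P ≈ 1.39×10^24 W

P = σAT⁴ = 5.67×10⁻⁸ × 1.10×10^15 × (12210)⁴ = 5.67×10⁻⁸ × 1.10×10^15 × 2.22×10^16.
P = 1.39×10^24 W.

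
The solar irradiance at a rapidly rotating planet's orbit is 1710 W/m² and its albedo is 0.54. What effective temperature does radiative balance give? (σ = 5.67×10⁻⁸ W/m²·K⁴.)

T ≈ 243 K

Power absorbed = (1−a)S·πR²; power emitted = 4πR²σT⁴. Equating and cancelling πR²:
T = ((1−a)S / 4σ)^(1/4) = (787 / (4 × 5.67×10⁻⁸))^(1/4) = (3.47×10^9)^(1/4).
T = 243 K.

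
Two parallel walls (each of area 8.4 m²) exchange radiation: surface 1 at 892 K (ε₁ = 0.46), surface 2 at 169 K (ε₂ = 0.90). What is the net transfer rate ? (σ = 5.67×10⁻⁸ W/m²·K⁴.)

For two large parallel gray plates, q = σ(T₁⁴ − T₂⁴) / (1/ε₁ + 1/ε₂ − 1).
1/ε₁ + 1/ε₂ − 1 = 1/0.46 + 1/0.90 − 1 = 2.285.
T₁⁴ − T₂⁴ = 6.33×10^11 − 8.16×10^8 = 6.32×10^11 K⁴.
q = 5.67×10⁻⁸ × 6.32×10^11 / 2.285 = 15700 W/m².
Q = q·A = 15700 × 8.4 = 1.32×10^5 W.

Q ≈ 1.32×10^5 W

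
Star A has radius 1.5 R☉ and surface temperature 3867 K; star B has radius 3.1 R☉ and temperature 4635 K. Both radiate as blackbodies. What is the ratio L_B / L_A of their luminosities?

L_B/L_A ≈ 8.82

L = 4πR²σT⁴ ∝ R²T⁴, so L_B/L_A = (3.1/1.5)² × (4635/3867)⁴ = 4.27 × 2.06 = 8.82.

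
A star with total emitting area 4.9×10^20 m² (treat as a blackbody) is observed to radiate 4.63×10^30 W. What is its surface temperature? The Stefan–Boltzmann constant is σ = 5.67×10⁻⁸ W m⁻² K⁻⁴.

T ≈ 20200 K

From P = σAT⁴, T = (P / σA)^(1/4) = (4.63×10^30 / (5.67×10⁻⁸ × 4.90×10^20))^(1/4).
T = (1.67×10^17)^(1/4) = 20200 K.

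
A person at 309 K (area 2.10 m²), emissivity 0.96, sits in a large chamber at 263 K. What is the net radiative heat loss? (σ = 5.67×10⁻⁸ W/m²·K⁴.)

Q ≈ 495 W

Q = εσA(T⁴ − T_s⁴). T⁴ − T_s⁴ = (309)⁴ − (263)⁴ = 9.12×10^9 − 4.78×10^9 = 4.33×10^9 K⁴.
Q = 0.96 × 5.67×10⁻⁸ × 2.10 × 4.33×10^9 = 495 W.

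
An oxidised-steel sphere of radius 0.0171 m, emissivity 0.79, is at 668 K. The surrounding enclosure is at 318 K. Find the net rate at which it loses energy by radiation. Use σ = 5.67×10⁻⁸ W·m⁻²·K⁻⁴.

Q ≈ 31.1 W

A = 4πr² = 4π × (0.0171)² = 3.67×10^-3 m².
Q = εσA(T⁴ − T_s⁴). T⁴ − T_s⁴ = (668)⁴ − (318)⁴ = 1.99×10^11 − 1.02×10^10 = 1.89×10^11 K⁴.
Q = 0.79 × 5.67×10⁻⁸ × 3.67×10^-3 × 1.89×10^11 = 31.1 W.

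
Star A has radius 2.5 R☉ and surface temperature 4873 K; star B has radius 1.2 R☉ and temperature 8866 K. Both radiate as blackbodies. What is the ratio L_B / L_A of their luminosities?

L_B/L_A ≈ 2.52

L = 4πR²σT⁴ ∝ R²T⁴, so L_B/L_A = (1.2/2.5)² × (8866/4873)⁴ = 0.230 × 11.0 = 2.52.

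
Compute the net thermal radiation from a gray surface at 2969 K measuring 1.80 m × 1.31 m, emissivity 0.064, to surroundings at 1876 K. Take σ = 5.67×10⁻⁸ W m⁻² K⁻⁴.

Q ≈ 5.59×10^5 W

A = 1.80 × 1.31 = 2.36 m².
Q = εσA(T⁴ − T_s⁴). T⁴ − T_s⁴ = (2969)⁴ − (1876)⁴ = 7.77×10^13 − 1.24×10^13 = 6.53×10^13 K⁴.
Q = 0.064 × 5.67×10⁻⁸ × 2.36 × 6.53×10^13 = 5.59×10^5 W.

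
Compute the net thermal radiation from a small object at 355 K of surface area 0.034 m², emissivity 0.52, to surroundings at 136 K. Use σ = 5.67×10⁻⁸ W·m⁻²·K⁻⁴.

Q = εσA(T⁴ − T_s⁴). T⁴ − T_s⁴ = (355)⁴ − (136)⁴ = 1.59×10^10 − 3.42×10^8 = 1.55×10^10 K⁴.
Q = 0.52 × 5.67×10⁻⁸ × 0.0340 × 1.55×10^10 = 15.6 W.

Q ≈ 15.6 W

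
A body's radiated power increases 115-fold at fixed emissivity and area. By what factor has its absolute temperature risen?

P ∝ T⁴ ⇒ T ∝ P^(1/4), so T scales by (115)^(1/4) = 3.27.

factor ≈ 3.27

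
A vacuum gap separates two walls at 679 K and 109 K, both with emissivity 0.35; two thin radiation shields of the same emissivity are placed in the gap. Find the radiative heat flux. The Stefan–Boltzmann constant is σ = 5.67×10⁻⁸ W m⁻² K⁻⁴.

q ≈ 852 W/m²

Each of the 3 gaps contributes resistance (2/ε − 1) = 2/0.35 − 1 = 4.714; total = 14.14.
q = σ(T₁⁴ − T₂⁴) / 14.14 = 5.67×10⁻⁸ × 2.12×10^11 / 14.14 = 852 W/m².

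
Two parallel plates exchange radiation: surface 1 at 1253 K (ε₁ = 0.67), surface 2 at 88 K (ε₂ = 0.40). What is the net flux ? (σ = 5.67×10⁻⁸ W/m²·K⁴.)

For two large parallel gray plates, q = σ(T₁⁴ − T₂⁴) / (1/ε₁ + 1/ε₂ − 1).
1/ε₁ + 1/ε₂ − 1 = 1/0.67 + 1/0.40 − 1 = 2.993.
T₁⁴ − T₂⁴ = 2.46×10^12 − 6.00×10^7 = 2.46×10^12 K⁴.
q = 5.67×10⁻⁸ × 2.46×10^12 / 2.993 = 46700 W/m².

q ≈ 46700 W/m²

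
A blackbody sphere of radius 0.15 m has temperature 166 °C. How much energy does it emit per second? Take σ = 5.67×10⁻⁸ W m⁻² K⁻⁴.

P ≈ 595 W

A = 4πr² = 4π × (0.15)² = 0.283 m².
166 °C = 439 K.
P = σAT⁴ = 5.67×10⁻⁸ × 0.283 × (439)⁴ = 5.67×10⁻⁸ × 0.283 × 3.71×10^10.
P = 595 W.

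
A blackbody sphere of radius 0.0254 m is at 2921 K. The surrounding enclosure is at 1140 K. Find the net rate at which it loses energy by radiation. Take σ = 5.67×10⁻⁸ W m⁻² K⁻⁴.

Q ≈ 32700 W

A = 4πr² = 4π × (0.0254)² = 8.11×10^-3 m².
Q = σA(T⁴ − T_s⁴). T⁴ − T_s⁴ = (2921)⁴ − (1140)⁴ = 7.28×10^13 − 1.69×10^12 = 7.11×10^13 K⁴.
Q = 5.67×10⁻⁸ × 8.11×10^-3 × 7.11×10^13 = 32700 W.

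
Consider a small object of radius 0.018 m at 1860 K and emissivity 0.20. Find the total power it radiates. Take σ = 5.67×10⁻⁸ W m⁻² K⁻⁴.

A = 4πr² = 4π × (0.018)² = 4.07×10^-3 m².
P = εσAT⁴ = 0.20 × 5.67×10⁻⁸ × 4.07×10^-3 × (1860)⁴ = 0.20 × 5.67×10⁻⁸ × 4.07×10^-3 × 1.20×10^13.
P = 553 W.

P ≈ 553 W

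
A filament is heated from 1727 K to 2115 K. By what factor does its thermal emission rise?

P ∝ T⁴, so the ratio is (2115/1727)⁴ = (1.225)⁴ = 2.25.

ratio ≈ 2.25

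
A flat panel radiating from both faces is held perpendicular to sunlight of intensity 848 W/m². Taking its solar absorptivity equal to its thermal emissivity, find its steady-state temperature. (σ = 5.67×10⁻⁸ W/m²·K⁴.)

T ≈ 294 K

Absorbed flux αS = emitted flux 2εσT⁴ per unit area; with α = ε this gives T = (S/2σ)^(1/4).
T = (848 / (2 × 5.67×10⁻⁸))^(1/4) = (7.48×10^9)^(1/4).
T = 294 K.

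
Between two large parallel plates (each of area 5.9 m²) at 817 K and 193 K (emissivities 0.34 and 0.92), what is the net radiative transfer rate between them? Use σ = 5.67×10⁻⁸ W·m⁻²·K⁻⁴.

Q ≈ 49100 W

For two large parallel gray plates, q = σ(T₁⁴ − T₂⁴) / (1/ε₁ + 1/ε₂ − 1).
1/ε₁ + 1/ε₂ − 1 = 1/0.34 + 1/0.92 − 1 = 3.028.
T₁⁴ − T₂⁴ = 4.46×10^11 − 1.39×10^9 = 4.44×10^11 K⁴.
q = 5.67×10⁻⁸ × 4.44×10^11 / 3.028 = 8320 W/m².
Q = q·A = 8320 × 5.9 = 49100 W.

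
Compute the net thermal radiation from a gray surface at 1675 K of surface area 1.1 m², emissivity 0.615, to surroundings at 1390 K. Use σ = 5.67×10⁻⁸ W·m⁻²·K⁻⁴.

Q ≈ 1.59×10^5 W

Q = εσA(T⁴ − T_s⁴). T⁴ − T_s⁴ = (1675)⁴ − (1390)⁴ = 7.87×10^12 − 3.73×10^12 = 4.14×10^12 K⁴.
Q = 0.615 × 5.67×10⁻⁸ × 1.10 × 4.14×10^12 = 1.59×10^5 W.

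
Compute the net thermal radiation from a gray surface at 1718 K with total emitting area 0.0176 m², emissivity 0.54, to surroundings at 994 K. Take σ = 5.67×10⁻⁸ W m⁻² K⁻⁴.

Q ≈ 4170 W

Q = εσA(T⁴ − T_s⁴). T⁴ − T_s⁴ = (1718)⁴ − (994)⁴ = 8.71×10^12 − 9.76×10^11 = 7.74×10^12 K⁴.
Q = 0.54 × 5.67×10⁻⁸ × 0.0176 × 7.74×10^12 = 4170 W.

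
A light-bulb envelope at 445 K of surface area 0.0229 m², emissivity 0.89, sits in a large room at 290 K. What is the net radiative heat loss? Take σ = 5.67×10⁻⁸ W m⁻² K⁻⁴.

Q ≈ 37.1 W

Q = εσA(T⁴ − T_s⁴). T⁴ − T_s⁴ = (445)⁴ − (290)⁴ = 3.92×10^10 − 7.07×10^9 = 3.21×10^10 K⁴.
Q = 0.89 × 5.67×10⁻⁸ × 0.0229 × 3.21×10^10 = 37.1 W.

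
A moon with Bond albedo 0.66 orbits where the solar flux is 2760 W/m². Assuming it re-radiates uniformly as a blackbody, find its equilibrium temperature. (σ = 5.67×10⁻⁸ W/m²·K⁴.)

Power absorbed = (1−a)S·πR²; power emitted = 4πR²σT⁴. Equating and cancelling πR²:
T = ((1−a)S / 4σ)^(1/4) = (938 / (4 × 5.67×10⁻⁸))^(1/4) = (4.14×10^9)^(1/4).
T = 254 K.

T ≈ 254 K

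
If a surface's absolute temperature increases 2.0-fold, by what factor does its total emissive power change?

factor ≈ 16.0

P ∝ T⁴, so the power scales as (2.0)⁴ = 16.0.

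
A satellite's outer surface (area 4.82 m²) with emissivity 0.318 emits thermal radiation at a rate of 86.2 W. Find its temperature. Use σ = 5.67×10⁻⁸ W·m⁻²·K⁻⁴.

From P = εσAT⁴, T = (P / εσA)^(1/4) = (86.2 / (0.318 × 5.67×10⁻⁸ × 4.82))^(1/4).
T = (9.92×10^8)^(1/4) = 177 K.

T ≈ 177 K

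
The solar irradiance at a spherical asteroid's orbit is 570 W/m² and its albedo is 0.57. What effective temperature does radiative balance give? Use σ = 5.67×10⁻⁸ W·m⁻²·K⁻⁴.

T ≈ 181 K

Power absorbed = (1−a)S·πR²; power emitted = 4πR²σT⁴. Equating and cancelling πR²:
T = ((1−a)S / 4σ)^(1/4) = (245 / (4 × 5.67×10⁻⁸))^(1/4) = (1.08×10^9)^(1/4).
T = 181 K.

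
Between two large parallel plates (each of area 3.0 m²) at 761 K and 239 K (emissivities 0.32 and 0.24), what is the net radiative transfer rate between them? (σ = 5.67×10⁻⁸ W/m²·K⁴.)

Q ≈ 8980 W

For two large parallel gray plates, q = σ(T₁⁴ − T₂⁴) / (1/ε₁ + 1/ε₂ − 1).
1/ε₁ + 1/ε₂ − 1 = 1/0.32 + 1/0.24 − 1 = 6.292.
T₁⁴ − T₂⁴ = 3.35×10^11 − 3.26×10^9 = 3.32×10^11 K⁴.
q = 5.67×10⁻⁸ × 3.32×10^11 / 6.292 = 2990 W/m².
Q = q·A = 2990 × 3.0 = 8980 W.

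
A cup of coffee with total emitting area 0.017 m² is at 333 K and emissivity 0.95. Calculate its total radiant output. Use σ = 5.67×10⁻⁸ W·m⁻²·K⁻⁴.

P ≈ 11.3 W

P = εσAT⁴ = 0.95 × 5.67×10⁻⁸ × 0.0170 × (333)⁴ = 0.95 × 5.67×10⁻⁸ × 0.0170 × 1.23×10^10.
P = 11.3 W.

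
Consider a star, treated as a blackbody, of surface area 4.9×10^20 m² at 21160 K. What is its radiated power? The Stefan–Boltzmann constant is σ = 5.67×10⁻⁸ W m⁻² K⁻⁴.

P = σAT⁴ = 5.67×10⁻⁸ × 4.90×10^20 × (21160)⁴ = 5.67×10⁻⁸ × 4.90×10^20 × 2.00×10^17.
P = 5.57×10^30 W.

P ≈ 5.57×10^30 W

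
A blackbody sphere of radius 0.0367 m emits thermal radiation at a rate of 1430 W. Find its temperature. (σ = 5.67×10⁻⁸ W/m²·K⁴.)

A = 4πr² = 4π × (0.0367)² = 0.0169 m².
From P = σAT⁴, T = (P / σA)^(1/4) = (1430 / (5.67×10⁻⁸ × 0.0169))^(1/4).
T = (1.49×10^12)^(1/4) = 1100 K.

T ≈ 1100 K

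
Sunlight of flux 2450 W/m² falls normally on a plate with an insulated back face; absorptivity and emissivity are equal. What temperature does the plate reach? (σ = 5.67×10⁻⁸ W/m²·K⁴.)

T ≈ 456 K

Absorbed flux αS = emitted flux εσT⁴ (one radiating face); with α = ε, T = (S/σ)^(1/4).
T = (2450 / 5.67×10⁻⁸)^(1/4) = (4.32×10^10)^(1/4).
T = 456 K.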